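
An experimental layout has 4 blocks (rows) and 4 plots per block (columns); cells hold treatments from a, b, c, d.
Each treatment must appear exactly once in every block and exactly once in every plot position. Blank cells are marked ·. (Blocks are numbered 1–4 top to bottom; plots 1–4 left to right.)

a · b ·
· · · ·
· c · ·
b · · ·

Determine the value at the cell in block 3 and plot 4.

b

Block 1, plot 2: block 1 has {a, b} and plot 2 has {c}, leaving only d.
Block 1, plot 4: block 1 has {a, b, d} and plot 4 has {}, leaving only c.
Block 3, plot 1: block 3 has {c} and plot 1 has {a, b}, leaving only d.
Block 2, plot 1: block 2 has {} and plot 1 has {a, b, d}, leaving only c.
Block 3, plot 3: block 3 has {c, d} and plot 3 has {b}, leaving only a.
Block 3 already has {a, c, d} and plot 4 already has {c}, so block 3, plot 4 must be b.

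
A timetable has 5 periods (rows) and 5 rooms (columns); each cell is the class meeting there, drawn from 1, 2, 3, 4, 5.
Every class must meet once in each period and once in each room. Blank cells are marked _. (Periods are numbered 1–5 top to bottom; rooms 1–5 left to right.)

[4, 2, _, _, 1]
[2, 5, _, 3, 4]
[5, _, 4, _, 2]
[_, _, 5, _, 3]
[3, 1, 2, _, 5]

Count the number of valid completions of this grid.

Period 1, room 3: eliminating its period and room leaves {3}.
Period 1, room 4: eliminating its period and room leaves {5}.
Period 2, room 3: eliminating its period and room leaves {1}.
Period 3, room 2: eliminating its period and room leaves {3}.
Period 3, room 4: eliminating its period and room leaves {1}.
Period 4, room 1: eliminating its period and room leaves {1}.
Period 4, room 2: eliminating its period and room leaves {4}.
Period 4, room 4: eliminating its period and room leaves {1, 2, 4}.
Period 5, room 4: eliminating its period and room leaves {4}.
Only one assignment across all blanks avoids any period or room repeat, giving 1 completion.

1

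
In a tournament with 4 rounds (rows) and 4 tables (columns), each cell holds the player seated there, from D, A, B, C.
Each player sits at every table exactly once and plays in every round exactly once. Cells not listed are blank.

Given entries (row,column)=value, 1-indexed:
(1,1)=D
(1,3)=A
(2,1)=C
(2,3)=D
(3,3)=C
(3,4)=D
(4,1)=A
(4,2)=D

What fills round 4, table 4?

Round 3, table 1: round 3 has {D, C} and table 1 has {D, A, C}, leaving only B.
Round 3, table 2: round 3 has {D, B, C} and table 2 has {D}, leaving only A.
Round 2, table 2: round 2 has {D, C} and table 2 has {D, A}, leaving only B.
Round 1, table 2: round 1 has {D, A} and table 2 has {D, A, B}, leaving only C.
Round 1, table 4: round 1 has {D, A, C} and table 4 has {D}, leaving only B.
Round 4 already has {D, A} and table 4 already has {D, B}, so round 4, table 4 must be C.

C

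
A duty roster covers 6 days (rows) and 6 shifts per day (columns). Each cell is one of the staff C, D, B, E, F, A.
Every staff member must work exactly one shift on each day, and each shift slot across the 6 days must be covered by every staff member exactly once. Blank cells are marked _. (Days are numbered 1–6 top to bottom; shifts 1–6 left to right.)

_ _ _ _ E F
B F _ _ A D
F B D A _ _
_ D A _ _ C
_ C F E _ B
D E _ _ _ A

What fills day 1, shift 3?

B

Day 1, shift 2: day 1 has {E, F} and shift 2 has {C, D, B, E, F}, leaving only A.
Day 1, shift 1: day 1 has {E, F, A} and shift 1 has {D, B, F}, leaving only C.
Day 1 already has {C, E, F, A} and shift 3 already has {D, F, A}, so day 1, shift 3 must be B.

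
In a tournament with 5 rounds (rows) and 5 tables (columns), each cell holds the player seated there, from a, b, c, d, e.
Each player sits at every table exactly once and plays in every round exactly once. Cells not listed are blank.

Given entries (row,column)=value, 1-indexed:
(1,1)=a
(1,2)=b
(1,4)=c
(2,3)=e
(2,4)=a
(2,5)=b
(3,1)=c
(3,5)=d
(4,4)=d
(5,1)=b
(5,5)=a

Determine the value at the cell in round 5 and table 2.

d

Round 1, table 3: round 1 has {a, b, c} and table 3 has {e}, leaving only d.
Round 1, table 5: round 1 has {a, b, c, d} and table 5 has {a, b, d}, leaving only e.
Round 2, table 1: round 2 has {a, b, e} and table 1 has {a, b, c}, leaving only d.
Round 2, table 2: round 2 has {a, b, d, e} and table 2 has {b}, leaving only c.
Round 4, table 1: round 4 has {d} and table 1 has {a, b, c, d}, leaving only e.
Round 4, table 2: round 4 has {d, e} and table 2 has {b, c}, leaving only a.
Round 3, table 2: round 3 has {c, d} and table 2 has {a, b, c}, leaving only e.
Round 5 already has {a, b} and table 2 already has {a, b, c, e}, so round 5, table 2 must be d.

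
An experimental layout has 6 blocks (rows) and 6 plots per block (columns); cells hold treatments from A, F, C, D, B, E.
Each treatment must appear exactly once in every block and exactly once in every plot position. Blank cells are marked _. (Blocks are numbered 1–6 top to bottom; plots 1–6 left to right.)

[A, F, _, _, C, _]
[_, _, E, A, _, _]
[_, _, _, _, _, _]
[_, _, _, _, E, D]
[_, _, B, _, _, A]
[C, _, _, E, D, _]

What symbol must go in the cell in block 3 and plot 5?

A

Block 1, plot 3: block 1 has {A, F, C} and plot 3 has {B, E}, leaving only D.
Block 1, plot 4: block 1 has {A, F, C, D} and plot 4 has {A, E}, leaving only B.
Block 1, plot 6: block 1 has {A, F, C, D, B} and plot 6 has {A, D}, leaving only E.
Block 5, plot 5: block 5 has {A, B} and plot 5 has {C, D, E}, leaving only F.
Block 2, plot 5: block 2 has {A, E} and plot 5 has {F, C, D, E}, leaving only B.
Block 3 already has {} and plot 5 already has {F, C, D, B, E}, so block 3, plot 5 must be A.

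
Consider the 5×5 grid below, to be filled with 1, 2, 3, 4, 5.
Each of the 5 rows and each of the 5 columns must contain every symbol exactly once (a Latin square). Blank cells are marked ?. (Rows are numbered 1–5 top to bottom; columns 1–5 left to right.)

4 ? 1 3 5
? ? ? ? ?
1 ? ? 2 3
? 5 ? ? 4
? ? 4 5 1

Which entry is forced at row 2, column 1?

Row 1, column 2: row 1 has {1, 3, 4, 5} and column 2 has {5}, leaving only 2.
Row 2, column 5: row 2 has {} and column 5 has {1, 3, 4, 5}, leaving only 2.
Row 3, column 2: row 3 has {1, 2, 3} and column 2 has {2, 5}, leaving only 4.
Row 3, column 3: row 3 has {1, 2, 3, 4} and column 3 has {1, 4}, leaving only 5.
Row 2, column 3: row 2 has {2} and column 3 has {1, 4, 5}, leaving only 3.
Row 2 already has {2, 3} and column 1 already has {1, 4}, so row 2, column 1 must be 5.

5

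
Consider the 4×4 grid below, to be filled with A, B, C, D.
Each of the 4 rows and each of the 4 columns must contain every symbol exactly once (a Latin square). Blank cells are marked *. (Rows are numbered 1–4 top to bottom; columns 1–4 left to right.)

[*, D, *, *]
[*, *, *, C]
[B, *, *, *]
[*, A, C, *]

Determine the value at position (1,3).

Row 2, column 2: row 2 has {C} and column 2 has {A, D}, leaving only B.
Row 3, column 2: row 3 has {B} and column 2 has {A, B, D}, leaving only C.
Row 4, column 1: row 4 has {A, C} and column 1 has {B}, leaving only D.
Row 2, column 1: row 2 has {B, C} and column 1 has {B, D}, leaving only A.
Row 1, column 1: row 1 has {D} and column 1 has {A, B, D}, leaving only C.
Row 2, column 3: row 2 has {A, B, C} and column 3 has {C}, leaving only D.
Row 3, column 3: row 3 has {B, C} and column 3 has {C, D}, leaving only A.
Row 1 already has {C, D} and column 3 already has {A, C, D}, so row 1, column 3 must be B.

B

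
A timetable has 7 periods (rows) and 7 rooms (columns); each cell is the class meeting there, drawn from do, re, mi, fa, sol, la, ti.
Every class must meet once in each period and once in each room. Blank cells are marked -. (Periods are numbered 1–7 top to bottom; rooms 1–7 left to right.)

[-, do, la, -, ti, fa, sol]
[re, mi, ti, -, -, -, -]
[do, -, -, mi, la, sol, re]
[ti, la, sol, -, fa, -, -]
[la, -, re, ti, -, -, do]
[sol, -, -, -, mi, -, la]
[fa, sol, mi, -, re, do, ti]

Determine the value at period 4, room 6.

re

Period 1, room 1: period 1 has {do, fa, sol, la, ti} and room 1 has {do, re, fa, sol, la, ti}, leaving only mi.
Period 1, room 4: period 1 has {do, mi, fa, sol, la, ti} and room 4 has {mi, ti}, leaving only re.
Period 2, room 6: period 2 has {re, mi, ti} and room 6 has {do, fa, sol}, leaving only la.
Period 2, room 7: period 2 has {re, mi, la, ti} and room 7 has {do, re, sol, la, ti}, leaving only fa.
Period 3, room 3: period 3 has {do, re, mi, sol, la} and room 3 has {re, mi, sol, la, ti}, leaving only fa.
Period 3, room 2: period 3 has {do, re, mi, fa, sol, la} and room 2 has {do, mi, sol, la}, leaving only ti.
Period 4, room 4: period 4 has {fa, sol, la, ti} and room 4 has {re, mi, ti}, leaving only do.
Period 2, room 4: period 2 has {re, mi, fa, la, ti} and room 4 has {do, re, mi, ti}, leaving only sol.
Period 2, room 5: period 2 has {re, mi, fa, sol, la, ti} and room 5 has {re, mi, fa, la, ti}, leaving only do.
Period 4, room 7: period 4 has {do, fa, sol, la, ti} and room 7 has {do, re, fa, sol, la, ti}, leaving only mi.
Period 4 already has {do, mi, fa, sol, la, ti} and room 6 already has {do, fa, sol, la}, so period 4, room 6 must be re.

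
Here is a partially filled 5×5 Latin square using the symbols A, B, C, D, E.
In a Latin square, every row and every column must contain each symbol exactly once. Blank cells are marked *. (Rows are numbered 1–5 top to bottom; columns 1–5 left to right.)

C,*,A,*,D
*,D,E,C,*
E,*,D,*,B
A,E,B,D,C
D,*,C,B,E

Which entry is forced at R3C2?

Row 1, column 2: row 1 has {A, C, D} and column 2 has {D, E}, leaving only B.
Row 1, column 4: row 1 has {A, B, C, D} and column 4 has {B, C, D}, leaving only E.
Row 2, column 1: row 2 has {C, D, E} and column 1 has {A, C, D, E}, leaving only B.
Row 2, column 5: row 2 has {B, C, D, E} and column 5 has {B, C, D, E}, leaving only A.
Row 3, column 4: row 3 has {B, D, E} and column 4 has {B, C, D, E}, leaving only A.
Row 3 already has {A, B, D, E} and column 2 already has {B, D, E}, so row 3, column 2 must be C.

C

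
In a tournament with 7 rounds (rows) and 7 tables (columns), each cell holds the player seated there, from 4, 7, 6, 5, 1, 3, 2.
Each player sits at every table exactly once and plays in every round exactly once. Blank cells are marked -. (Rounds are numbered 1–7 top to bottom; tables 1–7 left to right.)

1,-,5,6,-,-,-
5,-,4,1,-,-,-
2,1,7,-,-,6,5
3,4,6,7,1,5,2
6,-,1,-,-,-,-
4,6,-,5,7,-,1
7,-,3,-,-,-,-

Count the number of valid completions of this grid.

16

Round 1, table 2: eliminating its round and table leaves {7, 3, 2}.
Round 1, table 5: eliminating its round and table leaves {4, 3, 2}.
Round 1, table 6: eliminating its round and table leaves {4, 7, 3, 2}.
Round 1, table 7: eliminating its round and table leaves {4, 7, 3}.
Round 2, table 2: eliminating its round and table leaves {7, 3, 2}.
Round 2, table 5: eliminating its round and table leaves {6, 3, 2}.
Round 2, table 6: eliminating its round and table leaves {7, 3, 2}.
Round 2, table 7: eliminating its round and table leaves {7, 6, 3}.
Round 3, table 4: eliminating its round and table leaves {4, 3}.
Round 3, table 5: eliminating its round and table leaves {4, 3}.
Round 5, table 2: eliminating its round and table leaves {7, 5, 3, 2}.
Round 5, table 4: eliminating its round and table leaves {4, 3, 2}.
Round 5, table 5: eliminating its round and table leaves {4, 5, 3, 2}.
Round 5, table 6: eliminating its round and table leaves {4, 7, 3, 2}.
Round 5, table 7: eliminating its round and table leaves {4, 7, 3}.
Round 6, table 3: eliminating its round and table leaves {2}.
Round 6, table 6: eliminating its round and table leaves {3, 2}.
Round 7, table 2: eliminating its round and table leaves {5, 2}.
Round 7, table 4: eliminating its round and table leaves {4, 2}.
Round 7, table 5: eliminating its round and table leaves {4, 6, 5, 2}.
Round 7, table 6: eliminating its round and table leaves {4, 1, 2}.
Round 7, table 7: eliminating its round and table leaves {4, 6}.
Enumerating the assignments across these blanks that avoid any round or table repeat gives 16 completions.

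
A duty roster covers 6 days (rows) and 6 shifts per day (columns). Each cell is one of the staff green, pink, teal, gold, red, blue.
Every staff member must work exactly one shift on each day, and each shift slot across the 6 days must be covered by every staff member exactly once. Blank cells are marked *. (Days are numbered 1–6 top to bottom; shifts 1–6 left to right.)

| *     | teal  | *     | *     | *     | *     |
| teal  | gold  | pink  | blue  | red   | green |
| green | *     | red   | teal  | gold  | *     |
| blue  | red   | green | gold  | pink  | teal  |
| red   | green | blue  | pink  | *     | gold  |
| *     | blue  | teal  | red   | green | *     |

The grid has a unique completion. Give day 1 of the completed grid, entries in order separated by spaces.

pink teal gold green blue red

Day 1, shift 3: day 1 has {teal} and shift 3 has {green, pink, teal, red, blue}, leaving only gold.
Day 1, shift 1: day 1 has {teal, gold} and shift 1 has {green, teal, red, blue}, leaving only pink.
Day 1, shift 4: day 1 has {pink, teal, gold} and shift 4 has {pink, teal, gold, red, blue}, leaving only green.
Day 1, shift 5: day 1 has {green, pink, teal, gold} and shift 5 has {green, pink, gold, red}, leaving only blue.
Day 1, shift 6: day 1 has {green, pink, teal, gold, blue} and shift 6 has {green, teal, gold}, leaving only red.
So day 1 reads: pink teal gold green blue red.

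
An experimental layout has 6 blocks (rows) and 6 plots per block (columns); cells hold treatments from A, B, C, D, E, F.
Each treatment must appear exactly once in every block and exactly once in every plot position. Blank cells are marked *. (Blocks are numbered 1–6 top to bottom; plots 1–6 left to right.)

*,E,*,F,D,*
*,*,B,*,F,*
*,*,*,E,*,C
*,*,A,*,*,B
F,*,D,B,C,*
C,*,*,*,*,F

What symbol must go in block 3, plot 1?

Block 1, plot 3: block 1 has {D, E, F} and plot 3 has {A, B, D}, leaving only C.
Block 1, plot 6: block 1 has {C, D, E, F} and plot 6 has {B, C, F}, leaving only A.
Block 1, plot 1: block 1 has {A, C, D, E, F} and plot 1 has {C, F}, leaving only B.
Block 3, plot 3: block 3 has {C, E} and plot 3 has {A, B, C, D}, leaving only F.
Block 4, plot 5: block 4 has {A, B} and plot 5 has {C, D, F}, leaving only E.
Block 4, plot 1: block 4 has {A, B, E} and plot 1 has {B, C, F}, leaving only D.
Block 3 already has {C, E, F} and plot 1 already has {B, C, D, F}, so block 3, plot 1 must be A.

A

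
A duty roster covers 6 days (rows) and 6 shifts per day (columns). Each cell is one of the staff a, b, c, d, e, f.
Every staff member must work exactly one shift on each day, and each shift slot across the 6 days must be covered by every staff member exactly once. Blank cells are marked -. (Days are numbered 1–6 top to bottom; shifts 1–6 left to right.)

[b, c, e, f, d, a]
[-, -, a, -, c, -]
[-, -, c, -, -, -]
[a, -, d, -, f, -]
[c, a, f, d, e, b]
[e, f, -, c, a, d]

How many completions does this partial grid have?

3

Day 2, shift 1: eliminating its day and shift leaves {d, f}.
Day 2, shift 2: eliminating its day and shift leaves {b, d, e}.
Day 2, shift 4: eliminating its day and shift leaves {b, e}.
Day 2, shift 6: eliminating its day and shift leaves {e, f}.
Day 3, shift 1: eliminating its day and shift leaves {d, f}.
Day 3, shift 2: eliminating its day and shift leaves {b, d, e}.
Day 3, shift 4: eliminating its day and shift leaves {a, b, e}.
Day 3, shift 5: eliminating its day and shift leaves {b}.
Day 3, shift 6: eliminating its day and shift leaves {e, f}.
Day 4, shift 2: eliminating its day and shift leaves {b, e}.
Day 4, shift 4: eliminating its day and shift leaves {b, e}.
Day 4, shift 6: eliminating its day and shift leaves {c, e}.
Day 6, shift 3: eliminating its day and shift leaves {b}.
Enumerating the assignments across these blanks that avoid any day or shift repeat gives 3 completions.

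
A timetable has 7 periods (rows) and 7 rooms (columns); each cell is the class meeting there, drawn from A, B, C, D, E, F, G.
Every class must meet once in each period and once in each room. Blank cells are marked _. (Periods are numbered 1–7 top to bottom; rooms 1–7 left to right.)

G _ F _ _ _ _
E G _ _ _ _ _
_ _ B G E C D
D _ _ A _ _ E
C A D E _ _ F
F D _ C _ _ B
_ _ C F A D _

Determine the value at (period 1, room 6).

Period 2, room 3: period 2 has {E, G} and room 3 has {B, C, D, F}, leaving only A.
Period 2, room 7: period 2 has {A, E, G} and room 7 has {B, D, E, F}, leaving only C.
Period 1, room 7: period 1 has {F, G} and room 7 has {B, C, D, E, F}, leaving only A.
Period 3, room 1: period 3 has {B, C, D, E, G} and room 1 has {C, D, E, F, G}, leaving only A.
Period 3, room 2: period 3 has {A, B, C, D, E, G} and room 2 has {A, D, G}, leaving only F.
Period 4, room 3: period 4 has {A, D, E} and room 3 has {A, B, C, D, F}, leaving only G.
Period 6, room 3: period 6 has {B, C, D, F} and room 3 has {A, B, C, D, F, G}, leaving only E.
Period 6, room 5: period 6 has {B, C, D, E, F} and room 5 has {A, E}, leaving only G.
Period 5, room 5: period 5 has {A, C, D, E, F} and room 5 has {A, E, G}, leaving only B.
Period 5, room 6: period 5 has {A, B, C, D, E, F} and room 6 has {C, D}, leaving only G.
Period 6, room 6: period 6 has {B, C, D, E, F, G} and room 6 has {C, D, G}, leaving only A.
Period 7, room 1: period 7 has {A, C, D, F} and room 1 has {A, C, D, E, F, G}, leaving only B.
Period 7, room 2: period 7 has {A, B, C, D, F} and room 2 has {A, D, F, G}, leaving only E.
Period 7, room 7: period 7 has {A, B, C, D, E, F} and room 7 has {A, B, C, D, E, F}, leaving only G.
Period 1, room 6 is narrowed to {B, E}.
If it were B, then period 1, room 5 would be left with no valid symbol.
So period 1, room 6 must be E.

E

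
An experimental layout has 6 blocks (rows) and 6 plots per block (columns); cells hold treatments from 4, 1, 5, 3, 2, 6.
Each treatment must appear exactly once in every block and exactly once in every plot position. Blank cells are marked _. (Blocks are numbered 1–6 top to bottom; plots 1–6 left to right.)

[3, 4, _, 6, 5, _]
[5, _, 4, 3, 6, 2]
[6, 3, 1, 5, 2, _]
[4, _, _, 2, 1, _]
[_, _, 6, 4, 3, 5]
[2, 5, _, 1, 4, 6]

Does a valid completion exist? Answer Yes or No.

Yes

No block or plot among the givens repeats a symbol, and propagating forced cells runs into no contradiction.
One valid completion exists (for instance, 3 4 2 6 5 1 / 5 1 4 3 6 2 / 6 3 1 5 2 4 / 4 6 5 2 1 3 / 1 2 6 4 3 5 / 2 5 3 1 4 6).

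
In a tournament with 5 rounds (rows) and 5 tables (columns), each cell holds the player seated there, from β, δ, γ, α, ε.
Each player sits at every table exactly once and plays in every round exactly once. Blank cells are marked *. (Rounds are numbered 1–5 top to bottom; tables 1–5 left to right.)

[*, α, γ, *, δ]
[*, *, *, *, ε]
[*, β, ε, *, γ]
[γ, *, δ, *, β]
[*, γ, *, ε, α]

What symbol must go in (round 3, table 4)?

δ

Round 1, table 4: round 1 has {δ, γ, α} and table 4 has {ε}, leaving only β.
Round 1, table 1: round 1 has {β, δ, γ, α} and table 1 has {γ}, leaving only ε.
Round 2, table 2: round 2 has {ε} and table 2 has {β, γ, α}, leaving only δ.
Round 4, table 2: round 4 has {β, δ, γ} and table 2 has {β, δ, γ, α}, leaving only ε.
Round 4, table 4: round 4 has {β, δ, γ, ε} and table 4 has {β, ε}, leaving only α.
Round 3 already has {β, γ, ε} and table 4 already has {β, α, ε}, so round 3, table 4 must be δ.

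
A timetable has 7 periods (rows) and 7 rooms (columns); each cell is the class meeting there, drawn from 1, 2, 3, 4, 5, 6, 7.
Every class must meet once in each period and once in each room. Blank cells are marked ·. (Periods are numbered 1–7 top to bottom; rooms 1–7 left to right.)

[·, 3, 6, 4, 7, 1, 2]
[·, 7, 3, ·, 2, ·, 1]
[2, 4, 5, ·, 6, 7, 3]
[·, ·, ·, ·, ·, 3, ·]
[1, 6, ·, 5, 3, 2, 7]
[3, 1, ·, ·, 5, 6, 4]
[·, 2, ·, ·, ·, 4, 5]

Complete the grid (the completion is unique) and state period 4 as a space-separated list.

Period 4, room 2: period 4 has {3} and room 2 has {1, 2, 3, 4, 6, 7}, leaving only 5.
Period 4, room 7: period 4 has {3, 5} and room 7 has {1, 2, 3, 4, 5, 7}, leaving only 6.
Period 1, room 1: period 1 has {1, 2, 3, 4, 6, 7} and room 1 has {1, 2, 3}, leaving only 5.
Period 2, room 4: period 2 has {1, 2, 3, 7} and room 4 has {4, 5}, leaving only 6.
Period 2, room 1: period 2 has {1, 2, 3, 6, 7} and room 1 has {1, 2, 3, 5}, leaving only 4.
Period 4, room 1: period 4 has {3, 5, 6} and room 1 has {1, 2, 3, 4, 5}, leaving only 7.
Period 2, room 6: period 2 has {1, 2, 3, 4, 6, 7} and room 6 has {1, 2, 3, 4, 6, 7}, leaving only 5.
Period 3, room 4: period 3 has {2, 3, 4, 5, 6, 7} and room 4 has {4, 5, 6}, leaving only 1.
Period 4, room 4: period 4 has {3, 5, 6, 7} and room 4 has {1, 4, 5, 6}, leaving only 2.
Period 5, room 3: period 5 has {1, 2, 3, 5, 6, 7} and room 3 has {3, 5, 6}, leaving only 4.
Period 4, room 3: period 4 has {2, 3, 5, 6, 7} and room 3 has {3, 4, 5, 6}, leaving only 1.
Period 4, room 5: period 4 has {1, 2, 3, 5, 6, 7} and room 5 has {2, 3, 5, 6, 7}, leaving only 4.
So period 4 reads: 7 5 1 2 4 3 6.

7 5 1 2 4 3 6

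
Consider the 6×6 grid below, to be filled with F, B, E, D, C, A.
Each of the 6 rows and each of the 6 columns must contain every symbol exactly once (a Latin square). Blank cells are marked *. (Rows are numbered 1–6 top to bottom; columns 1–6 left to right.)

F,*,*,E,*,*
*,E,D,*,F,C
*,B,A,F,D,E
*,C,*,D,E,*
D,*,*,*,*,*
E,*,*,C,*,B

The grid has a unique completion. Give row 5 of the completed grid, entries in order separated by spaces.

Row 3, column 1: row 3 has {F, B, E, D, A} and column 1 has {F, E, D}, leaving only C.
Row 6, column 3: row 6 has {B, E, C} and column 3 has {D, A}, leaving only F.
Row 4, column 3: row 4 has {E, D, C} and column 3 has {F, D, A}, leaving only B.
Row 1, column 3: row 1 has {F, E} and column 3 has {F, B, D, A}, leaving only C.
Row 5, column 3: row 5 has {D} and column 3 has {F, B, D, C, A}, leaving only E.
Row 4, column 1: row 4 has {B, E, D, C} and column 1 has {F, E, D, C}, leaving only A.
Row 2, column 1: row 2 has {F, E, D, C} and column 1 has {F, E, D, C, A}, leaving only B.
Row 2, column 4: row 2 has {F, B, E, D, C} and column 4 has {F, E, D, C}, leaving only A.
Row 5, column 4: row 5 has {E, D} and column 4 has {F, E, D, C, A}, leaving only B.
Row 4, column 6: row 4 has {B, E, D, C, A} and column 6 has {B, E, C}, leaving only F.
Row 5, column 6: row 5 has {B, E, D} and column 6 has {F, B, E, C}, leaving only A.
Row 5, column 2: row 5 has {B, E, D, A} and column 2 has {B, E, C}, leaving only F.
Row 5, column 5: row 5 has {F, B, E, D, A} and column 5 has {F, E, D}, leaving only C.
So row 5 reads: D F E B C A.

D F E B C A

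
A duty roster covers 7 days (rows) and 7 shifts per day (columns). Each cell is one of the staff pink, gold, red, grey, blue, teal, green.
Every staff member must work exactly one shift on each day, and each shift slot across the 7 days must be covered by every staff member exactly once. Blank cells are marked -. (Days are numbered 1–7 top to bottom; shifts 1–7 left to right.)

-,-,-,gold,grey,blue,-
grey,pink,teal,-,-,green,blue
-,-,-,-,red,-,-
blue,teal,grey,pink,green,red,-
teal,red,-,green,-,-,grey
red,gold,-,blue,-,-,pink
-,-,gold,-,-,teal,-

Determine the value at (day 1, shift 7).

Day 1, shift 2: day 1 has {gold, grey, blue} and shift 2 has {pink, gold, red, teal}, leaving only green.
Day 1, shift 1: day 1 has {gold, grey, blue, green} and shift 1 has {red, grey, blue, teal}, leaving only pink.
Day 1, shift 3: day 1 has {pink, gold, grey, blue, green} and shift 3 has {gold, grey, teal}, leaving only red.
Day 1 already has {pink, gold, red, grey, blue, green} and shift 7 already has {pink, grey, blue}, so day 1, shift 7 must be teal.

teal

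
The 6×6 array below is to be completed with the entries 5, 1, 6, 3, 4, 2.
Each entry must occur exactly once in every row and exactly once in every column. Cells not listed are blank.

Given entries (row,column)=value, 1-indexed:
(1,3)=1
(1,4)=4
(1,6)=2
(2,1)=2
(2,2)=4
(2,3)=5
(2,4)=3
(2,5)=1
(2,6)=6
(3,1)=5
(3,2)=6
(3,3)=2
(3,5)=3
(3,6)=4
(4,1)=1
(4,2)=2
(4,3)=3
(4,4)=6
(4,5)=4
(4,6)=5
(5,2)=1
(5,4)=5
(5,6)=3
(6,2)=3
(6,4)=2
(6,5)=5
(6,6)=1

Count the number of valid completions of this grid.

Row 1, column 1: eliminating its row and column leaves {6, 3}.
Row 1, column 2: eliminating its row and column leaves {5}.
Row 1, column 5: eliminating its row and column leaves {6}.
Row 3, column 4: eliminating its row and column leaves {1}.
Row 5, column 1: eliminating its row and column leaves {6, 4}.
Row 5, column 3: eliminating its row and column leaves {6, 4}.
Row 5, column 5: eliminating its row and column leaves {6, 2}.
Row 6, column 1: eliminating its row and column leaves {6, 4}.
Row 6, column 3: eliminating its row and column leaves {6, 4}.
Enumerating the assignments across these blanks that avoid any row or column repeat gives 2 completions.

2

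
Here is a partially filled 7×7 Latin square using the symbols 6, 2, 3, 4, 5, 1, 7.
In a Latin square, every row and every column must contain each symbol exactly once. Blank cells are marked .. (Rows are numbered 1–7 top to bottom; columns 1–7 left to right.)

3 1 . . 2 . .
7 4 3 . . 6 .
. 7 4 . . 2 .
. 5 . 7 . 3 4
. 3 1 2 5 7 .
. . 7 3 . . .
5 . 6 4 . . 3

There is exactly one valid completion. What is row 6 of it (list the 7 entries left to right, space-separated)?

2 6 7 3 4 5 1

Row 1, column 3: row 1 has {2, 3, 1} and column 3 has {6, 3, 4, 1, 7}, leaving only 5.
Row 1, column 4: row 1 has {2, 3, 5, 1} and column 4 has {2, 3, 4, 7}, leaving only 6.
Row 1, column 6: row 1 has {6, 2, 3, 5, 1} and column 6 has {6, 2, 3, 7}, leaving only 4.
Row 1, column 7: row 1 has {6, 2, 3, 4, 5, 1} and column 7 has {3, 4}, leaving only 7.
Row 2, column 5: row 2 has {6, 3, 4, 7} and column 5 has {2, 5}, leaving only 1.
Row 2, column 4: row 2 has {6, 3, 4, 1, 7} and column 4 has {6, 2, 3, 4, 7}, leaving only 5.
Row 2, column 7: row 2 has {6, 3, 4, 5, 1, 7} and column 7 has {3, 4, 7}, leaving only 2.
Row 3, column 4: row 3 has {2, 4, 7} and column 4 has {6, 2, 3, 4, 5, 7}, leaving only 1.
Row 3, column 1: row 3 has {2, 4, 1, 7} and column 1 has {3, 5, 7}, leaving only 6.
Row 3, column 5: row 3 has {6, 2, 4, 1, 7} and column 5 has {2, 5, 1}, leaving only 3.
Row 3, column 7: row 3 has {6, 2, 3, 4, 1, 7} and column 7 has {2, 3, 4, 7}, leaving only 5.
Row 4, column 3: row 4 has {3, 4, 5, 7} and column 3 has {6, 3, 4, 5, 1, 7}, leaving only 2.
Row 4, column 1: row 4 has {2, 3, 4, 5, 7} and column 1 has {6, 3, 5, 7}, leaving only 1.
Row 4, column 5: row 4 has {2, 3, 4, 5, 1, 7} and column 5 has {2, 3, 5, 1}, leaving only 6.
Row 6, column 5: row 6 has {3, 7} and column 5 has {6, 2, 3, 5, 1}, leaving only 4.
Row 6, column 1: row 6 has {3, 4, 7} and column 1 has {6, 3, 5, 1, 7}, leaving only 2.
Row 6, column 2: row 6 has {2, 3, 4, 7} and column 2 has {3, 4, 5, 1, 7}, leaving only 6.
Row 6, column 7: row 6 has {6, 2, 3, 4, 7} and column 7 has {2, 3, 4, 5, 7}, leaving only 1.
Row 6, column 6: row 6 has {6, 2, 3, 4, 1, 7} and column 6 has {6, 2, 3, 4, 7}, leaving only 5.
So row 6 reads: 2 6 7 3 4 5 1.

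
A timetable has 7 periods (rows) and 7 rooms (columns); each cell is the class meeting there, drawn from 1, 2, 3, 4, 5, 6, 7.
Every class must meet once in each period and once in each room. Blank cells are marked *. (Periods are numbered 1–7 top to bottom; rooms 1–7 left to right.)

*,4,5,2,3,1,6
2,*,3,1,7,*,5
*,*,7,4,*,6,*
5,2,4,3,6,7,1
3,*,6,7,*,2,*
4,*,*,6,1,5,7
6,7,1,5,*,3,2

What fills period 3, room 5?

2

Period 1, room 1: period 1 has {1, 2, 3, 4, 5, 6} and room 1 has {2, 3, 4, 5, 6}, leaving only 7.
Period 2, room 2: period 2 has {1, 2, 3, 5, 7} and room 2 has {2, 4, 7}, leaving only 6.
Period 2, room 6: period 2 has {1, 2, 3, 5, 6, 7} and room 6 has {1, 2, 3, 5, 6, 7}, leaving only 4.
Period 3, room 1: period 3 has {4, 6, 7} and room 1 has {2, 3, 4, 5, 6, 7}, leaving only 1.
Period 3, room 7: period 3 has {1, 4, 6, 7} and room 7 has {1, 2, 5, 6, 7}, leaving only 3.
Period 3, room 2: period 3 has {1, 3, 4, 6, 7} and room 2 has {2, 4, 6, 7}, leaving only 5.
Period 3 already has {1, 3, 4, 5, 6, 7} and room 5 already has {1, 3, 6, 7}, so period 3, room 5 must be 2.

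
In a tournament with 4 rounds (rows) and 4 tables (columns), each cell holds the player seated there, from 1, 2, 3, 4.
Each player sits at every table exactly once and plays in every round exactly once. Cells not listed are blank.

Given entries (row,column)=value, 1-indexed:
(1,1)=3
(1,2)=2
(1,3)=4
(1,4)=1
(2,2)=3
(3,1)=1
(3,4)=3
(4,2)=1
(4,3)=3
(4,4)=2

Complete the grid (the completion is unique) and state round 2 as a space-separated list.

2 3 1 4

Round 2, table 4: round 2 has {3} and table 4 has {1, 2, 3}, leaving only 4.
Round 2, table 1: round 2 has {3, 4} and table 1 has {1, 3}, leaving only 2.
Round 2, table 3: round 2 has {2, 3, 4} and table 3 has {3, 4}, leaving only 1.
So round 2 reads: 2 3 1 4.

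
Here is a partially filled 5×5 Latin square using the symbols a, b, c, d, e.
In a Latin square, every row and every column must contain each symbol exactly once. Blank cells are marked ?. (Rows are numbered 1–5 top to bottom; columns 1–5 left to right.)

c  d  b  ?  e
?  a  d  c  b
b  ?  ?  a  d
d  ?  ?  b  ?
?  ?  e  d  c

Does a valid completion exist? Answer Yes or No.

Row 1, column 4: row 1 together with column 4 already contain {a, b, c, d, e} — every symbol — so nothing can go there. The grid has no valid completion.

No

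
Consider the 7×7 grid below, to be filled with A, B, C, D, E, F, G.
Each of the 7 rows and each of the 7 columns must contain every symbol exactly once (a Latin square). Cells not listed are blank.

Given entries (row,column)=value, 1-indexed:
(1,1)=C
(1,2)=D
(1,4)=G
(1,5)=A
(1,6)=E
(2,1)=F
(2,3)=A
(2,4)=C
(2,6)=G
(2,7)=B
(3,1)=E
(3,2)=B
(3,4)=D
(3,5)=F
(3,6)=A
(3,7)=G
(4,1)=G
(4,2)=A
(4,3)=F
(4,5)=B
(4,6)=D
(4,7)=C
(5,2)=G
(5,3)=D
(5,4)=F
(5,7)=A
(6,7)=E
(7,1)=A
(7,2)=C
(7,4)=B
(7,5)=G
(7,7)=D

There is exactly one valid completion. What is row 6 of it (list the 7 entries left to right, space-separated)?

D F G A C B E

Row 6, column 2: row 6 has {E} and column 2 has {A, B, C, D, G}, leaving only F.
Row 6, column 4: row 6 has {E, F} and column 4 has {B, C, D, F, G}, leaving only A.
Row 1, column 3: row 1 has {A, C, D, E, G} and column 3 has {A, D, F}, leaving only B.
Row 1, column 7: row 1 has {A, B, C, D, E, G} and column 7 has {A, B, C, D, E, G}, leaving only F.
Row 2, column 2: row 2 has {A, B, C, F, G} and column 2 has {A, B, C, D, F, G}, leaving only E.
Row 2, column 5: row 2 has {A, B, C, E, F, G} and column 5 has {A, B, F, G}, leaving only D.
Row 6, column 5: row 6 has {A, E, F} and column 5 has {A, B, D, F, G}, leaving only C.
Row 6, column 3: row 6 has {A, C, E, F} and column 3 has {A, B, D, F}, leaving only G.
Row 6, column 6: row 6 has {A, C, E, F, G} and column 6 has {A, D, E, G}, leaving only B.
Row 6, column 1: row 6 has {A, B, C, E, F, G} and column 1 has {A, C, E, F, G}, leaving only D.
So row 6 reads: D F G A C B E.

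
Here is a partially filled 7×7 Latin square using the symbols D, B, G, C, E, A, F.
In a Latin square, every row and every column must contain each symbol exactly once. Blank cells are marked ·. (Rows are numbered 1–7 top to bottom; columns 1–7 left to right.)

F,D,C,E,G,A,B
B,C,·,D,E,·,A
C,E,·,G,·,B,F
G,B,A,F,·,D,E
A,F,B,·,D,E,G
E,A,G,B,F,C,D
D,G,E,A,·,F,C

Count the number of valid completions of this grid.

1

Row 2, column 3: eliminating its row and column leaves {F}.
Row 2, column 6: eliminating its row and column leaves {G}.
Row 3, column 3: eliminating its row and column leaves {D}.
Row 3, column 5: eliminating its row and column leaves {A}.
Row 4, column 5: eliminating its row and column leaves {C}.
Row 5, column 4: eliminating its row and column leaves {C}.
Row 7, column 5: eliminating its row and column leaves {B}.
Only one assignment across all blanks avoids any row or column repeat, giving 1 completion.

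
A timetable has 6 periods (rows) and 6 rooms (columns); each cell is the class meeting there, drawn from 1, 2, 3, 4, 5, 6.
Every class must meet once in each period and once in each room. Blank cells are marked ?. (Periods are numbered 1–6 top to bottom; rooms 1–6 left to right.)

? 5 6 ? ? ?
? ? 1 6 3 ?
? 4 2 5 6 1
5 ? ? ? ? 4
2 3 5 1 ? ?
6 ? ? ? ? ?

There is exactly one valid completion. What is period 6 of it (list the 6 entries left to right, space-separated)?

6 1 4 3 5 2

Period 2, room 1: period 2 has {1, 3, 6} and room 1 has {2, 5, 6}, leaving only 4.
Period 2, room 2: period 2 has {1, 3, 4, 6} and room 2 has {3, 4, 5}, leaving only 2.
Period 6, room 2: period 6 has {6} and room 2 has {2, 3, 4, 5}, leaving only 1.
Period 2, room 6: period 2 has {1, 2, 3, 4, 6} and room 6 has {1, 4}, leaving only 5.
Period 3, room 1: period 3 has {1, 2, 4, 5, 6} and room 1 has {2, 4, 5, 6}, leaving only 3.
Period 1, room 1: period 1 has {5, 6} and room 1 has {2, 3, 4, 5, 6}, leaving only 1.
Period 4, room 2: period 4 has {4, 5} and room 2 has {1, 2, 3, 4, 5}, leaving only 6.
Period 4, room 3: period 4 has {4, 5, 6} and room 3 has {1, 2, 5, 6}, leaving only 3.
Period 6, room 3: period 6 has {1, 6} and room 3 has {1, 2, 3, 5, 6}, leaving only 4.
Period 4, room 4: period 4 has {3, 4, 5, 6} and room 4 has {1, 5, 6}, leaving only 2.
Period 6, room 4: period 6 has {1, 4, 6} and room 4 has {1, 2, 5, 6}, leaving only 3.
Period 6, room 6: period 6 has {1, 3, 4, 6} and room 6 has {1, 4, 5}, leaving only 2.
Period 6, room 5: period 6 has {1, 2, 3, 4, 6} and room 5 has {3, 6}, leaving only 5.
So period 6 reads: 6 1 4 3 5 2.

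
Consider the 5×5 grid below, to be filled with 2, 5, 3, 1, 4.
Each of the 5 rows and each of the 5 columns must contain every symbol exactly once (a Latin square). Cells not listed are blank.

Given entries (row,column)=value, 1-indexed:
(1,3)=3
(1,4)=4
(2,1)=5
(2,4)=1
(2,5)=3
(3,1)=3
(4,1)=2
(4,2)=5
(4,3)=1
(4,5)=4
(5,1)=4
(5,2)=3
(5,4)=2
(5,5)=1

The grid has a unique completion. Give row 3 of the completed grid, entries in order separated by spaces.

Row 3, column 4: row 3 has {3} and column 4 has {2, 1, 4}, leaving only 5.
Row 3, column 5: row 3 has {5, 3} and column 5 has {3, 1, 4}, leaving only 2.
Row 3, column 3: row 3 has {2, 5, 3} and column 3 has {3, 1}, leaving only 4.
Row 3, column 2: row 3 has {2, 5, 3, 4} and column 2 has {5, 3}, leaving only 1.
So row 3 reads: 3 1 4 5 2.

3 1 4 5 2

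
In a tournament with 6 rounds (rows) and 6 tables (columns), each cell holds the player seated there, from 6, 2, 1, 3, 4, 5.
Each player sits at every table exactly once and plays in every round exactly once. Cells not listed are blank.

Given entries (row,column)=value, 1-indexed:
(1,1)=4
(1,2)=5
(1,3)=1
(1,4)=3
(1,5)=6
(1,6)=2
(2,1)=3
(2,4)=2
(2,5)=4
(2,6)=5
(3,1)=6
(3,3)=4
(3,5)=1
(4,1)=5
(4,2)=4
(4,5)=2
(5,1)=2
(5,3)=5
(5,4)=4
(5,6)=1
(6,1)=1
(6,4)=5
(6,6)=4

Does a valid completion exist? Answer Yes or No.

Round 3, table 4: round 3 together with table 4 already contain {6, 2, 1, 3, 4, 5} — every symbol — so nothing can go there. The grid has no valid completion.

No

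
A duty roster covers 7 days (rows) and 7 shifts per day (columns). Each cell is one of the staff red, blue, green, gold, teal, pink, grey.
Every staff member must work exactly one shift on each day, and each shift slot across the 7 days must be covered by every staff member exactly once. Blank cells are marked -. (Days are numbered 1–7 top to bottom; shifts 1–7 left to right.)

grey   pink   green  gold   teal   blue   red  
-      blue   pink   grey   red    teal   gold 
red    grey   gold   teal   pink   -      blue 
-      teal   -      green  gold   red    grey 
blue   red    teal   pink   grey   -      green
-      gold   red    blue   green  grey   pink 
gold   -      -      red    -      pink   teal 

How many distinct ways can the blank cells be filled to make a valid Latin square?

1

Day 2, shift 1: eliminating its day and shift leaves {green}.
Day 3, shift 6: eliminating its day and shift leaves {green}.
Day 4, shift 1: eliminating its day and shift leaves {pink}.
Day 4, shift 3: eliminating its day and shift leaves {blue}.
Day 5, shift 6: eliminating its day and shift leaves {gold}.
Day 6, shift 1: eliminating its day and shift leaves {teal}.
Day 7, shift 2: eliminating its day and shift leaves {green}.
Day 7, shift 3: eliminating its day and shift leaves {blue, grey}.
Day 7, shift 5: eliminating its day and shift leaves {blue}.
Only one assignment across all blanks avoids any day or shift repeat, giving 1 completion.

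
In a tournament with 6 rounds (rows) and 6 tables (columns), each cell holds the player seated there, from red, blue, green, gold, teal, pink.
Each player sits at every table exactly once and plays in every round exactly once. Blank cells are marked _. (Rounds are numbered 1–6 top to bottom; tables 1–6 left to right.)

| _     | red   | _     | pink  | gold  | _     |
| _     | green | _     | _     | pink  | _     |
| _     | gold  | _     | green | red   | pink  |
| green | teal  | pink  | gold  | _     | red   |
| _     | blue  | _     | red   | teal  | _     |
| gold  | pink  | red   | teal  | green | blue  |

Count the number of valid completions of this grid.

3

Round 1, table 1: eliminating its round and table leaves {blue, teal}.
Round 1, table 3: eliminating its round and table leaves {blue, green, teal}.
Round 1, table 6: eliminating its round and table leaves {green, teal}.
Round 2, table 1: eliminating its round and table leaves {red, blue, teal}.
Round 2, table 3: eliminating its round and table leaves {blue, gold, teal}.
Round 2, table 4: eliminating its round and table leaves {blue}.
Round 2, table 6: eliminating its round and table leaves {gold, teal}.
Round 3, table 1: eliminating its round and table leaves {blue, teal}.
Round 3, table 3: eliminating its round and table leaves {blue, teal}.
Round 4, table 5: eliminating its round and table leaves {blue}.
Round 5, table 1: eliminating its round and table leaves {pink}.
Round 5, table 3: eliminating its round and table leaves {green, gold}.
Round 5, table 6: eliminating its round and table leaves {green, gold}.
Enumerating the assignments across these blanks that avoid any round or table repeat gives 3 completions.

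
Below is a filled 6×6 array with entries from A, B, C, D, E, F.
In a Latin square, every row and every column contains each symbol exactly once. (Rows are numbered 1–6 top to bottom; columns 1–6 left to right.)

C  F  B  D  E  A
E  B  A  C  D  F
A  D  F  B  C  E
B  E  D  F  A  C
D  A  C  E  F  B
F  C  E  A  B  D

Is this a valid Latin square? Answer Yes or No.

Yes

Each row is a permutation of the 6 symbols, and so is each column.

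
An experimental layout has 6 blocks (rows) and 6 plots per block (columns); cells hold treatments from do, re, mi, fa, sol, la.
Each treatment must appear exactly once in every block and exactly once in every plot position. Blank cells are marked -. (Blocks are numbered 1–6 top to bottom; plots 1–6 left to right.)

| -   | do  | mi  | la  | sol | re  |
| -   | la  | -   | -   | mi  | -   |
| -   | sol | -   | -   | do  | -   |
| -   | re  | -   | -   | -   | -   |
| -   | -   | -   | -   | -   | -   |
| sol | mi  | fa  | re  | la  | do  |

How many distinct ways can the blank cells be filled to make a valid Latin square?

20

Block 1, plot 1: eliminating its block and plot leaves {fa}.
Block 2, plot 1: eliminating its block and plot leaves {do, re, fa}.
Block 2, plot 3: eliminating its block and plot leaves {do, re, sol}.
Block 2, plot 4: eliminating its block and plot leaves {do, fa, sol}.
Block 2, plot 6: eliminating its block and plot leaves {fa, sol}.
Block 3, plot 1: eliminating its block and plot leaves {re, mi, fa, la}.
Block 3, plot 3: eliminating its block and plot leaves {re, la}.
Block 3, plot 4: eliminating its block and plot leaves {mi, fa}.
Block 3, plot 6: eliminating its block and plot leaves {mi, fa, la}.
Block 4, plot 1: eliminating its block and plot leaves {do, mi, fa, la}.
Block 4, plot 3: eliminating its block and plot leaves {do, sol, la}.
Block 4, plot 4: eliminating its block and plot leaves {do, mi, fa, sol}.
Block 4, plot 5: eliminating its block and plot leaves {fa}.
Block 4, plot 6: eliminating its block and plot leaves {mi, fa, sol, la}.
Block 5, plot 1: eliminating its block and plot leaves {do, re, mi, fa, la}.
Block 5, plot 2: eliminating its block and plot leaves {fa}.
Block 5, plot 3: eliminating its block and plot leaves {do, re, sol, la}.
Block 5, plot 4: eliminating its block and plot leaves {do, mi, fa, sol}.
Block 5, plot 5: eliminating its block and plot leaves {re, fa}.
Block 5, plot 6: eliminating its block and plot leaves {mi, fa, sol, la}.
Enumerating the assignments across these blanks that avoid any block or plot repeat gives 20 completions.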